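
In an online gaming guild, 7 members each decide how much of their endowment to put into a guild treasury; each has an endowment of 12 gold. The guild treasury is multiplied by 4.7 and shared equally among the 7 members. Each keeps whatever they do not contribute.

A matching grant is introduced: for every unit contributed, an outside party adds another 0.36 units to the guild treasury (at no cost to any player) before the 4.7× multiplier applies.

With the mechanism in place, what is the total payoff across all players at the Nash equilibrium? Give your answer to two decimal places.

The effective private return is 4.7 × 1.36 / 7 = 0.9131, which is still under 1, so the mechanism doesn't change anyone's dominant strategy: zero contribution.
Everyone keeps their endowment and the group total is 7 × 12 = 84.

84.00 gold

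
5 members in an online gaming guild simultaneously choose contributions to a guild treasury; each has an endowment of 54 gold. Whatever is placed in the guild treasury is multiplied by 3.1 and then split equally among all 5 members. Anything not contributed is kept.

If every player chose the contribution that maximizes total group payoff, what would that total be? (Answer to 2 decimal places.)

837.00 gold

Each contributed unit returns 3.100 to the group as a whole (0.6200 to each of 5 players), which exceeds 1, so the social optimum is full contribution: group total = 3.100 × 270 = 837.00.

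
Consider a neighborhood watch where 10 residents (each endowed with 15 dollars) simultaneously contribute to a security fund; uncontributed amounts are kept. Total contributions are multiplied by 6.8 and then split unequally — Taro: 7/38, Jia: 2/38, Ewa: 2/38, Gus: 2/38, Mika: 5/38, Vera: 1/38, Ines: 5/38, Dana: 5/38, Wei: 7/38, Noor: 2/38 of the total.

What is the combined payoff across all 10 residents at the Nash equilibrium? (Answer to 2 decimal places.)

324.00 dollars

For player j, contributing a unit is worthwhile iff 6.8 × (j's share) ≥ 1, i.e. iff j's share is at least 0.1471.
Taro and Wei are above the threshold, contributing 15 each; the remaining 8 contribute 0. Total contributed: 30.
The security fund pays out 6.8 × 30 = 204.00 in total (split across the unequal shares, but the aggregate is all that matters for the group sum).
The 8 free-riders keep 15 each, adding 120. Group total = 120 + 204.00 = 324.00.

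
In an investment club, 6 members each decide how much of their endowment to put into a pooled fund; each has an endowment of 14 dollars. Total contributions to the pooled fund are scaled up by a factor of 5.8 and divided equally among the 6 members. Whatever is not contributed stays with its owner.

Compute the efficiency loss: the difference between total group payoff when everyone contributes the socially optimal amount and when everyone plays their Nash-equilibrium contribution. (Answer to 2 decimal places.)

Each contributed unit returns 5.8/6 = 0.9667 to its contributor — below 1 — so contributing 0 is dominant for every player. At the Nash equilibrium everyone keeps their 14, and the group total is 6 × 14 = 84.
Each contributed unit returns 5.800 to the group as a whole (0.9667 to each of 6 players), which exceeds 1, so the social optimum is full contribution: group total = 5.800 × 84 = 487.20.
Efficiency loss = 487.20 − 84 = 403.20.

403.20 dollars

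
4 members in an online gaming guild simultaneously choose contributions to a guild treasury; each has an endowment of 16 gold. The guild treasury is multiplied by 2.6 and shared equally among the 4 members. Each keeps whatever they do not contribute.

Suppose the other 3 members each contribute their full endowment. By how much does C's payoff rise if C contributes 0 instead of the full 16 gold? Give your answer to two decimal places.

5.60 gold

Switching from a contribution of 16 to 0 lets C keep an extra 16 gold, but lowers the guild treasury by 16, which costs C their own share of that drop: 2.6/4 × 16 = 10.40.
Net gain = 16 − 10.40 = 5.60. The private return per contributed unit (0.6500) is below 1, so free-riding is indeed the best response regardless of what the others do.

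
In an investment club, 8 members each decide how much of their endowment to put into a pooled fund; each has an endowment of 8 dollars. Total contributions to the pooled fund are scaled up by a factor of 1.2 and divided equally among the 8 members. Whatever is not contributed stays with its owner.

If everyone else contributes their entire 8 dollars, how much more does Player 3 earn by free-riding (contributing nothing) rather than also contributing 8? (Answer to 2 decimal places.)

Switching from a contribution of 8 to 0 lets Player 3 keep an extra 8 dollars, but lowers the pooled fund by 8, which costs Player 3 their own share of that drop: 1.2/8 × 8 = 1.20.
Net gain = 8 − 1.20 = 6.80. The private return per contributed unit (0.1500) is below 1, so free-riding is indeed the best response regardless of what the others do.

6.80 dollars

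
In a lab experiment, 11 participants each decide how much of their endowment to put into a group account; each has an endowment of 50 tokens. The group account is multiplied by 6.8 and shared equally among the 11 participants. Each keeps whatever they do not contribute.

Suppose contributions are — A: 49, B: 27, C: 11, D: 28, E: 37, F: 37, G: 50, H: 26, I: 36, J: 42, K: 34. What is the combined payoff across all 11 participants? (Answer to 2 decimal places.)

2736.60 tokens

Total contributed: 49 + 27 + 11 + 28 + 37 + 37 + 50 + 26 + 36 + 42 + 34 = 377; total kept: 11 × 50 − 377 = 173.
The group account pays out 6.8 × 377 = 2563.60 in aggregate.
Group total = 173 + 2563.60 = 2736.60.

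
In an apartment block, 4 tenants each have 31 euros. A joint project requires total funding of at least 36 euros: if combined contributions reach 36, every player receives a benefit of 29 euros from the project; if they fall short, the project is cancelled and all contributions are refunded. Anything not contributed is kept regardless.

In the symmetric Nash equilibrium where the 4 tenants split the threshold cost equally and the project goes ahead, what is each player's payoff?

Equal share of the threshold: 36/4 = 9.
At this profile no one gains by cutting their contribution: any cut drops the total below 36, the project is cancelled, contributions are refunded, and the deviator ends with 31, which is less than 31 − 9 + 29 = 51. Contributing more than 9 just wastes the excess. So contributing exactly 9 is a best response.
Each player's payoff: 31 − 9 + 29 = 51.

51 euros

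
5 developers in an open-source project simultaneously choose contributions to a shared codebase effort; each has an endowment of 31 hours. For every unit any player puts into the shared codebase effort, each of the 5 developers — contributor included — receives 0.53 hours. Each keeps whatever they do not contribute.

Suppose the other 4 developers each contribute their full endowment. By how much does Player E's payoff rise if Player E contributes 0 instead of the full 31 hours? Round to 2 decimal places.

Switching from a contribution of 31 to 0 lets Player E keep an extra 31 hours, but lowers the shared codebase effort by 31, which costs Player E their own share of that drop: 0.53 × 31 = 16.43.
Net gain = 31 − 16.43 = 14.57. The private return per contributed unit (0.53) is below 1, so free-riding is indeed the best response regardless of what the others do.

14.57 hours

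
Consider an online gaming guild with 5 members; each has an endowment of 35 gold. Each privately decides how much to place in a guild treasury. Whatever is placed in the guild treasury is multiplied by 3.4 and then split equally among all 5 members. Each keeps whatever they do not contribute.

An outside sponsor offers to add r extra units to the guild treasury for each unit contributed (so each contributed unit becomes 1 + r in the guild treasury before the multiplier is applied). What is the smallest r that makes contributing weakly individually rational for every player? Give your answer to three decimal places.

0.471

With matching at rate r, one contributed unit becomes (1 + r) in the guild treasury and returns 3.4 × (1 + r) / 5 to the contributor.
Setting this equal to 1: 1 + r = 5/3.4 = 1.4706.
So the minimum matching rate is r = 1.4706 − 1 = 0.471.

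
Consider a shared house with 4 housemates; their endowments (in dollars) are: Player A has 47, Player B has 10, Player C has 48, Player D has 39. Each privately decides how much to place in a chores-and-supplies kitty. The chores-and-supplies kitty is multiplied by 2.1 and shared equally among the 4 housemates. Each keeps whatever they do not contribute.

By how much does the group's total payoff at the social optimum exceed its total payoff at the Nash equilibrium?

158.40 dollars

The private return per contributed unit is 2.1/4 = 0.5250 < 1 for every player regardless of endowment, so the Nash equilibrium is zero contribution and the group total is Σ E_j = 47 + 10 + 48 + 39 = 144.
Each contributed unit returns 2.100 to the group, so the social optimum is full contribution by everyone: group total = 2.100 × 144 = 302.40.
Efficiency loss = (2.100 − 1) × 144 = 158.40.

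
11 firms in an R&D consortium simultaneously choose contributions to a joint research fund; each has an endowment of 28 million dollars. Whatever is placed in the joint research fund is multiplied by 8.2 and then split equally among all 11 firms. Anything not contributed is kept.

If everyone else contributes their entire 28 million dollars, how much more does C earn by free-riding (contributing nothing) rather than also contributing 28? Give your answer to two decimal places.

Switching from a contribution of 28 to 0 lets C keep an extra 28 million dollars, but lowers the joint research fund by 28, which costs C their own share of that drop: 8.2/11 × 28 = 20.87.
Net gain = 28 − 20.87 = 7.13. The private return per contributed unit (0.7455) is below 1, so free-riding is indeed the best response regardless of what the others do.

7.13 million dollars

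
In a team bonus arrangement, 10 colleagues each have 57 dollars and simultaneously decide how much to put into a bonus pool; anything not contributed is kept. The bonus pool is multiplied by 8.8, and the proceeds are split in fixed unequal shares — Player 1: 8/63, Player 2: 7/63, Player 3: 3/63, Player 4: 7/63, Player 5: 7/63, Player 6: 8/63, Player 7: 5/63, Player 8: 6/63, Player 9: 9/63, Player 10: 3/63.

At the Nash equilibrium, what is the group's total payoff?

Each unit j contributes comes back to j as 8.8 × (j's share), so j prefers to contribute only if that share exceeds 1/8.8 = 0.1136; otherwise keeping the unit dominates.
Player 1, Player 6 and Player 9 are above the threshold, contributing 57 each; the remaining 7 contribute 0. Total contributed: 171.
The bonus pool pays out 8.8 × 171 = 1504.80 in total (split across the unequal shares, but the aggregate is all that matters for the group sum).
The 7 free-riders keep 57 each, adding 399. Group total = 399 + 1504.80 = 1903.80.

1903.80 dollars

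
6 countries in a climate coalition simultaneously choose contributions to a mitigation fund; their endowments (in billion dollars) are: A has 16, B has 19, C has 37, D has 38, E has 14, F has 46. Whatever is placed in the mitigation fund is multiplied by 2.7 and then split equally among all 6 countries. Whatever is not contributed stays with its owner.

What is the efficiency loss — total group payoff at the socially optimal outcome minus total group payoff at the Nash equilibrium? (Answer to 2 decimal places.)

289.00 billion dollars

The private return per contributed unit is 2.7/6 = 0.4500 < 1 for every player regardless of endowment, so the Nash equilibrium is zero contribution and the group total is Σ E_j = 16 + 19 + 37 + 38 + 14 + 46 = 170.
Each contributed unit returns 2.700 to the group, so the social optimum is full contribution by everyone: group total = 2.700 × 170 = 459.00.
Efficiency loss = (2.700 − 1) × 170 = 289.00.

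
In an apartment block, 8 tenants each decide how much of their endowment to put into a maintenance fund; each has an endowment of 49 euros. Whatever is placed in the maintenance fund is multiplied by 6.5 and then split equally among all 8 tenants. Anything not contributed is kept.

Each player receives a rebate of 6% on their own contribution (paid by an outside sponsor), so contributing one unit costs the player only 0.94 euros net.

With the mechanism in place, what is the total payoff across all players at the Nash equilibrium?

Even with the mechanism, each unit contributed returns only (6.5/8) / 0.94 = 0.8644 per unit of net cost, so contributing nothing is still dominant.
Everyone keeps their endowment and the group total is 8 × 49 = 392.

392.00 euros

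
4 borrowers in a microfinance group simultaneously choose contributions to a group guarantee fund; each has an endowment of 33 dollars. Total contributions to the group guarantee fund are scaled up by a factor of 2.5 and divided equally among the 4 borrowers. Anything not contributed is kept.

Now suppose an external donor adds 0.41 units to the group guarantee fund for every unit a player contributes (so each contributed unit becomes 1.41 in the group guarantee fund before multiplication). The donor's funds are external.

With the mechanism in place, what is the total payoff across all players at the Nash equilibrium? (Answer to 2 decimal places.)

With the mechanism, a contributed unit returns 2.5 × 1.41 / 4 = 0.8813 per unit of net cost — still below 1 — so contributing 0 remains dominant for every player.
Everyone keeps their endowment and the group total is 4 × 33 = 132.

132.00 dollars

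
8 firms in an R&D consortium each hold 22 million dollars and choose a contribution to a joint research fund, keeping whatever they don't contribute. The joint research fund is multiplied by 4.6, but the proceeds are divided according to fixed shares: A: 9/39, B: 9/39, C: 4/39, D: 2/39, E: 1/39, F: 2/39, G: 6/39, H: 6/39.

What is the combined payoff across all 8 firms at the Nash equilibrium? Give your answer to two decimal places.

Each unit j contributes comes back to j as 4.6 × (j's share), so j prefers to contribute only if that share exceeds 1/4.6 = 0.2174; otherwise keeping the unit dominates.
A and B are above the threshold, contributing 22 each; the remaining 6 contribute 0. Total contributed: 44.
The joint research fund pays out 4.6 × 44 = 202.40 in total (split across the unequal shares, but the aggregate is all that matters for the group sum).
The 6 free-riders keep 22 each, adding 132. Group total = 132 + 202.40 = 334.40.

334.40 million dollars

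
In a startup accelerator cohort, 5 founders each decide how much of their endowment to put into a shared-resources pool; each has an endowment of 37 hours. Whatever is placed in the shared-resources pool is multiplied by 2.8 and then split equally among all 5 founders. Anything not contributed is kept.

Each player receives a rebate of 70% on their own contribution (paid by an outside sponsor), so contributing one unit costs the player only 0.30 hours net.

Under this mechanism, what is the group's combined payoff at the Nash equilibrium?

The effective private return per unit is now (2.8/5) / 0.30 = 1.8667 > 1, so every player's dominant strategy flips to full contribution.
At the Nash equilibrium everyone contributes 37. Group total payoff = 5 × (37 × 0.70 + 2.8 × 37) = 647.50.

647.50 hours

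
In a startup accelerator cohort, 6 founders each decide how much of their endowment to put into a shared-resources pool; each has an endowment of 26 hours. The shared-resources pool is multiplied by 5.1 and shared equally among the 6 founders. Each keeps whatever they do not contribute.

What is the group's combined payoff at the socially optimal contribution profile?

Each contributed unit returns 5.100 to the group as a whole (0.8500 to each of 6 players), which exceeds 1, so the social optimum is full contribution: group total = 5.100 × 156 = 795.60.

795.60 hours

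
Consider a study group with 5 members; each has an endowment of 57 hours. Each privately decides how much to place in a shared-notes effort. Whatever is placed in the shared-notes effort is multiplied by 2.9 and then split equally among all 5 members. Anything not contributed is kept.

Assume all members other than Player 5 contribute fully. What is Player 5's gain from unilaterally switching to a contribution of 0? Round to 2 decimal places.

Switching from a contribution of 57 to 0 lets Player 5 keep an extra 57 hours, but lowers the shared-notes effort by 57, which costs Player 5 their own share of that drop: 2.9/5 × 57 = 33.06.
Net gain = 57 − 33.06 = 23.94. The private return per contributed unit (0.5800) is below 1, so free-riding is indeed the best response regardless of what the others do.

23.94 hours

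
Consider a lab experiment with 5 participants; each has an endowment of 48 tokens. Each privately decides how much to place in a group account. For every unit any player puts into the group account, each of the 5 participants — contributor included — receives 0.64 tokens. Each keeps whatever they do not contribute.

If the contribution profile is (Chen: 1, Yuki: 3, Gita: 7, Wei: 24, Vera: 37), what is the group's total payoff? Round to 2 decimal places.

398.40 tokens

Total contributed: 1 + 3 + 7 + 24 + 37 = 72; total kept: 5 × 48 − 72 = 168.
The group account pays out 0.64 × 5 × 72 = 230.40 in aggregate.
Group total = 168 + 230.40 = 398.40.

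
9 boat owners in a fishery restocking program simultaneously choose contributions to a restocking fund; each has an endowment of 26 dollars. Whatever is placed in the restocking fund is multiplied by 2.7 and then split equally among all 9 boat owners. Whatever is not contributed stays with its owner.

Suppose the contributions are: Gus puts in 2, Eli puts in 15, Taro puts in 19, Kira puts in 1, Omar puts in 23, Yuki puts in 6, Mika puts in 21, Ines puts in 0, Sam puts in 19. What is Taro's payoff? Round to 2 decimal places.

Total contributed: 2 + 15 + 19 + 1 + 23 + 6 + 21 + 0 + 19 = 106.
Each receives 2.7 × 106 / 9 = 31.80 from the restocking fund.
Taro keeps 26 − 19 = 7, so Taro's payoff is 7 + 31.80 = 38.80.

38.80 dollars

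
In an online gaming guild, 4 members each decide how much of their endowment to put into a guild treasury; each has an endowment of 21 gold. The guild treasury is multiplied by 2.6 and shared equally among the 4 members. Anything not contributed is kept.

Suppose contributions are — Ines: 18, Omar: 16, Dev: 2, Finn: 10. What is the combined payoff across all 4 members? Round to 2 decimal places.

Total contributed: 18 + 16 + 2 + 10 = 46; total kept: 4 × 21 − 46 = 38.
The guild treasury pays out 2.6 × 46 = 119.60 in aggregate.
Group total = 38 + 119.60 = 157.60.

157.60 gold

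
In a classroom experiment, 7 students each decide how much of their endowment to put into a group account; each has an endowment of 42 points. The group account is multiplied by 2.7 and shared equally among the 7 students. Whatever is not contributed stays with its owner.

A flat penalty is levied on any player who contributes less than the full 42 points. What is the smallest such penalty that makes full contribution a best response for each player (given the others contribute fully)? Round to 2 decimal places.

Given the others contribute fully, the best deviation is to contribute 0 (any partial contribution still incurs the fine and gives up units whose private return 0.3857 is below 1).
Deviating from 42 to 0 saves 42 points but forfeits the deviator's share of the drop in the group account: 2.7/7 × 42 = 16.20.
So the deviation gain is 42 − 16.20 = 25.80, and the fine must be at least 25.80 points to wipe it out.

25.80 points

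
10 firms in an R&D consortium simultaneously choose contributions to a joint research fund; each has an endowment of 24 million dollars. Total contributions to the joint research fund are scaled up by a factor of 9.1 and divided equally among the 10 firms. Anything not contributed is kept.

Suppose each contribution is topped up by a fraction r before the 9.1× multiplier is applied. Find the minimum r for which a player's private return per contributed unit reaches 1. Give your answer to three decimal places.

With matching at rate r, one contributed unit becomes (1 + r) in the joint research fund and returns 9.1 × (1 + r) / 10 to the contributor.
Setting this equal to 1: 1 + r = 10/9.1 = 1.0989.
So the minimum matching rate is r = 1.0989 − 1 = 0.099.

0.099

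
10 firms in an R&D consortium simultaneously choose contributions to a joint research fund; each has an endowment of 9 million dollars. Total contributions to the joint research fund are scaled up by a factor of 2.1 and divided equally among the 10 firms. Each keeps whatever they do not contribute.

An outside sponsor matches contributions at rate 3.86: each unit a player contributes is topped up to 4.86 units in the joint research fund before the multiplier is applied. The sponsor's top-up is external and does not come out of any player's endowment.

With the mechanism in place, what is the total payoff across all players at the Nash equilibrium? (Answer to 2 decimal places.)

The effective private return per unit is now 2.1 × 4.86 / 10 = 1.0206 > 1, so every player's dominant strategy flips to full contribution.
So the Nash equilibrium is full contribution by all 10; the group earns 2.1 × 4.86 × 90 = 918.54.

918.54 million dollars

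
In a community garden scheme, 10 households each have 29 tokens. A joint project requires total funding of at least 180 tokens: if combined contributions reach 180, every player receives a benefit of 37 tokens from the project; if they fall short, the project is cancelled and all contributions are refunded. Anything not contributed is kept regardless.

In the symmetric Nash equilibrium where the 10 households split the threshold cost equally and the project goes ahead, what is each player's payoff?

48 tokens

Equal share of the threshold: 180/10 = 18.
At this profile no one gains by cutting their contribution: any cut drops the total below 180, the project is cancelled, contributions are refunded, and the deviator ends with 29, which is less than 29 − 18 + 37 = 48. Contributing more than 18 just wastes the excess. So contributing exactly 18 is a best response.
Each player's payoff: 29 − 18 + 37 = 48.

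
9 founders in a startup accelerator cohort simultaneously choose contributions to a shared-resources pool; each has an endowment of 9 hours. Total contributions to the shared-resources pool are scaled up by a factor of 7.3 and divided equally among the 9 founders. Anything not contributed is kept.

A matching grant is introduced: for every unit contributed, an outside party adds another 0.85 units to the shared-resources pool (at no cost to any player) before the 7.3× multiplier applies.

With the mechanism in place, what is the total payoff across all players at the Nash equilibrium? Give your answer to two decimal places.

Under the mechanism each unit contributed yields 7.3 × 1.85 / 9 = 1.5006 back to its contributor per unit of net cost, which exceeds 1, making full contribution the dominant choice for everyone.
So the Nash equilibrium is full contribution by all 9; the group earns 7.3 × 1.85 × 81 = 1093.91.

1093.91 hours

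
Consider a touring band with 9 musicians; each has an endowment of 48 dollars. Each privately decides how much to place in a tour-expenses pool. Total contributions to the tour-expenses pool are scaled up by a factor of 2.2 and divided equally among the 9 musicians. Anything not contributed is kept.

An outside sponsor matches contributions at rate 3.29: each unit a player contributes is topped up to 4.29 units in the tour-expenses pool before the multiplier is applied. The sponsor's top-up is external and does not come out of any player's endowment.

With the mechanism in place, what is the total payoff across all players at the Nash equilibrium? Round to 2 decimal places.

4077.22 dollars

Under the mechanism each unit contributed yields 2.2 × 4.29 / 9 = 1.0487 back to its contributor per unit of net cost, which exceeds 1, making full contribution the dominant choice for everyone.
So the Nash equilibrium is full contribution by all 9; the group earns 2.2 × 4.29 × 432 = 4077.22.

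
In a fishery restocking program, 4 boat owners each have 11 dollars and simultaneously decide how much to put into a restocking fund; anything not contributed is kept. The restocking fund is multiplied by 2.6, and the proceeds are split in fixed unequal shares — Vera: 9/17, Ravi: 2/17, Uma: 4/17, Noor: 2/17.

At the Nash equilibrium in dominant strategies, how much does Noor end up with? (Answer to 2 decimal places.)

14.36 dollars

For player j, contributing a unit is worthwhile iff 2.6 × (j's share) ≥ 1, i.e. iff j's share is at least 0.3846.
Vera alone (share 9/17) is above the threshold, contributing 11; the remaining 3 contribute 0. Total contributed: 11.
Noor keeps 11 and receives 2.6 × 11 × 2/17 = 3.36 from the restocking fund, for a payoff of 14.36.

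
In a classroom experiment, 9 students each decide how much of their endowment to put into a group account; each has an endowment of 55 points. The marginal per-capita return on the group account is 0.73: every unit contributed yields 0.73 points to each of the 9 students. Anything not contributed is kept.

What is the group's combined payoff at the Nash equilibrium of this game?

The private return per contributed unit is 0.73 < 1, so contributing 0 is dominant for every player. At the Nash equilibrium everyone keeps their 55, and the group total is 9 × 55 = 495.

495.00 points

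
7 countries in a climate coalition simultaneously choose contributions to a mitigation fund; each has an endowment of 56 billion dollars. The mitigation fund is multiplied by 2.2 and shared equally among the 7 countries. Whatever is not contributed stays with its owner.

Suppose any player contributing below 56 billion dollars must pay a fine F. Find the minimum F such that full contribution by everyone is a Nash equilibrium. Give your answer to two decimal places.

Given the others contribute fully, the best deviation is to contribute 0 (any partial contribution still incurs the fine and gives up units whose private return 0.3143 is below 1).
Deviating from 56 to 0 saves 56 billion dollars but forfeits the deviator's share of the drop in the mitigation fund: 2.2/7 × 56 = 17.60.
So the deviation gain is 56 − 17.60 = 38.40, and the fine must be at least 38.40 billion dollars to wipe it out.

38.40 billion dollars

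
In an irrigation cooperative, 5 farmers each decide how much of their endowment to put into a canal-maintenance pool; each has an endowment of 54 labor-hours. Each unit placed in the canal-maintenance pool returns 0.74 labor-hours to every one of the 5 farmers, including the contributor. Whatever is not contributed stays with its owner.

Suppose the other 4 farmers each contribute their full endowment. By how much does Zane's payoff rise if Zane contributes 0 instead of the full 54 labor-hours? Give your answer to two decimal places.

Switching from a contribution of 54 to 0 lets Zane keep an extra 54 labor-hours, but lowers the canal-maintenance pool by 54, which costs Zane their own share of that drop: 0.74 × 54 = 39.96.
Net gain = 54 − 39.96 = 14.04. The private return per contributed unit (0.74) is below 1, so free-riding is indeed the best response regardless of what the others do.

14.04 labor-hours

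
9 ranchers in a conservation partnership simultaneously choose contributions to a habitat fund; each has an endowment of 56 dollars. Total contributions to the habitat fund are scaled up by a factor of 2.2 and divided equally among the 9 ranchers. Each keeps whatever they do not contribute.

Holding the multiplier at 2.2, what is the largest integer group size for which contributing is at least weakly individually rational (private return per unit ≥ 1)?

Private return per unit is 2.2/(group size), which is ≥ 1 whenever the group size is ≤ 2.2.
The largest such integer is 2.

2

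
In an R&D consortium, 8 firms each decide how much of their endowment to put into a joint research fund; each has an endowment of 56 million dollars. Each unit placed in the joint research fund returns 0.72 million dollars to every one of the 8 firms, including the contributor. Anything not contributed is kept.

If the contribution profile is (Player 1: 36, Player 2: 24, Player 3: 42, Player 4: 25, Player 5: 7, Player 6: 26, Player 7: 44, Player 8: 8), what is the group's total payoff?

Total contributed: 36 + 24 + 42 + 25 + 7 + 26 + 44 + 8 = 212; total kept: 8 × 56 − 212 = 236.
The joint research fund pays out 0.72 × 8 × 212 = 1221.12 in aggregate.
Group total = 236 + 1221.12 = 1457.12.

1457.12 million dollars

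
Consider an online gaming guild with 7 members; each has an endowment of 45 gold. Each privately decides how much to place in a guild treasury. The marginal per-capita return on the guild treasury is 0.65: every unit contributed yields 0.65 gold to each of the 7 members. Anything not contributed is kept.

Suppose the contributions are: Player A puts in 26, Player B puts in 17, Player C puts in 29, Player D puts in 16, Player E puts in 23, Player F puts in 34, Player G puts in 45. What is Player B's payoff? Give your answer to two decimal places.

Total contributed: 26 + 17 + 29 + 16 + 23 + 34 + 45 = 190.
Each receives 0.65 × 190 = 123.50 from the guild treasury.
Player B keeps 45 − 17 = 28, so Player B's payoff is 28 + 123.50 = 151.50.

151.50 gold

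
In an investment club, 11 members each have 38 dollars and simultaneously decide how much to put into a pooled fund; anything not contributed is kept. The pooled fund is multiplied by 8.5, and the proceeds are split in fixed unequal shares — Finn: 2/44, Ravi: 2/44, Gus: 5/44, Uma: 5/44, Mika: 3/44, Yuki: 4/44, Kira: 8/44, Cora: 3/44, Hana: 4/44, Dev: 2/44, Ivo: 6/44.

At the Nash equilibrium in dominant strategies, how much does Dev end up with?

A player with share s gets back 8.5·s per unit contributed, so full contribution is dominant for anyone with s > 1/8.5 = 0.1176 and zero contribution is dominant for anyone below.
Kira and Ivo are above the threshold, contributing 38 each; the remaining 9 contribute 0. Total contributed: 76.
Dev keeps 38 and receives 8.5 × 76 × 2/44 = 29.36 from the pooled fund, for a payoff of 67.36.

67.36 dollars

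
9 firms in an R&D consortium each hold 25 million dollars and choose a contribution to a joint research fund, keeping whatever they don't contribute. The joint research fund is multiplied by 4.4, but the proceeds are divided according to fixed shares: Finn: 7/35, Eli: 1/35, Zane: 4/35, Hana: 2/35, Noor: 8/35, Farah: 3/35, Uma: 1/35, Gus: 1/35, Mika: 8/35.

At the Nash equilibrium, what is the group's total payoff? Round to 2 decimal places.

Player j's private return per contributed unit is 4.4 × (j's share). Contributing is weakly dominant for j when that share is at least 1/4.4 = 0.2273, and contributing 0 is dominant otherwise.
Noor and Mika clear that bar, contributing 25 each; the remaining 7 contribute 0. Total contributed: 50.
The joint research fund pays out 4.4 × 50 = 220.00 in total (split across the unequal shares, but the aggregate is all that matters for the group sum).
The 7 free-riders keep 25 each, adding 175. Group total = 175 + 220.00 = 395.00.

395.00 million dollars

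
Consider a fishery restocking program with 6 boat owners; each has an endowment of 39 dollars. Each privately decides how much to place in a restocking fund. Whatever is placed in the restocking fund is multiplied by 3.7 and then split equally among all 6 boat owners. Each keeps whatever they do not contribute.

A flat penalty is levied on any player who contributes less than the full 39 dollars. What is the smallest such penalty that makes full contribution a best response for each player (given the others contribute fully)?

14.95 dollars

Given the others contribute fully, the best deviation is to contribute 0 (any partial contribution still incurs the fine and gives up units whose private return 0.6167 is below 1).
Deviating from 39 to 0 saves 39 dollars but forfeits the deviator's share of the drop in the restocking fund: 3.7/6 × 39 = 24.05.
So the deviation gain is 39 − 24.05 = 14.95, and the fine must be at least 14.95 dollars to wipe it out.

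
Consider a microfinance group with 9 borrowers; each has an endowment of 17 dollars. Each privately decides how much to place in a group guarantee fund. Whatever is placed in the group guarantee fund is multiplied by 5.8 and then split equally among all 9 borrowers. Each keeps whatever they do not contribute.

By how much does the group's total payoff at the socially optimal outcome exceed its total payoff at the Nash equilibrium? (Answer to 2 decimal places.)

734.40 dollars

Each contributed unit returns 5.8/9 = 0.6444 to its contributor — below 1 — so contributing 0 is dominant for every player. At the Nash equilibrium everyone keeps their 17, and the group total is 9 × 17 = 153.
Each contributed unit returns 5.800 to the group as a whole (0.6444 to each of 9 players), which exceeds 1, so the social optimum is full contribution: group total = 5.800 × 153 = 887.40.
Efficiency loss = 887.40 − 153 = 734.40.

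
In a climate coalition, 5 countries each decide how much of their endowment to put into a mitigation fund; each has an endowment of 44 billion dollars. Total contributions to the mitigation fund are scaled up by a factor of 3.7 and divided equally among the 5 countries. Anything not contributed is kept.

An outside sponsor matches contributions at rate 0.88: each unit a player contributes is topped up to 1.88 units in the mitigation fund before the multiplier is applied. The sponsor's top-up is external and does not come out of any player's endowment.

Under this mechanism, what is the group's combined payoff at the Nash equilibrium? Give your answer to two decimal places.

With the mechanism, a contributed unit returns 3.7 × 1.88 / 5 = 1.3912 per unit of net cost to the contributor — now above 1 — so contributing fully is weakly dominant for every player.
At the Nash equilibrium everyone contributes 44. Group total payoff = 3.7 × 1.88 × 220 = 1530.32.

1530.32 billion dollars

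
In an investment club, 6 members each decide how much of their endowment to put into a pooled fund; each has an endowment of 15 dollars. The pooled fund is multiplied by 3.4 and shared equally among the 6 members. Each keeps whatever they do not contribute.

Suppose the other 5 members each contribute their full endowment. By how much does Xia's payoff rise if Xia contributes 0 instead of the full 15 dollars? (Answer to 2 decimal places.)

6.50 dollars

Switching from a contribution of 15 to 0 lets Xia keep an extra 15 dollars, but lowers the pooled fund by 15, which costs Xia their own share of that drop: 3.4/6 × 15 = 8.50.
Net gain = 15 − 8.50 = 6.50. The private return per contributed unit (0.5667) is below 1, so free-riding is indeed the best response regardless of what the others do.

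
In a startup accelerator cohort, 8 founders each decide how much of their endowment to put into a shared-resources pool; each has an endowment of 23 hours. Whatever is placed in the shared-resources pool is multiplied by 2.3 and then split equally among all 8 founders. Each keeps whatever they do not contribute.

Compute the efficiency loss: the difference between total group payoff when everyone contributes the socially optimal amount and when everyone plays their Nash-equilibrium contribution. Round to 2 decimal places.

239.20 hours

Each contributed unit returns 2.3/8 = 0.2875 to its contributor — below 1 — so contributing 0 is dominant for every player. At the Nash equilibrium everyone keeps their 23, and the group total is 8 × 23 = 184.
Each contributed unit returns 2.300 to the group as a whole (0.2875 to each of 8 players), which exceeds 1, so the social optimum is full contribution: group total = 2.300 × 184 = 423.20.
Efficiency loss = 423.20 − 184 = 239.20.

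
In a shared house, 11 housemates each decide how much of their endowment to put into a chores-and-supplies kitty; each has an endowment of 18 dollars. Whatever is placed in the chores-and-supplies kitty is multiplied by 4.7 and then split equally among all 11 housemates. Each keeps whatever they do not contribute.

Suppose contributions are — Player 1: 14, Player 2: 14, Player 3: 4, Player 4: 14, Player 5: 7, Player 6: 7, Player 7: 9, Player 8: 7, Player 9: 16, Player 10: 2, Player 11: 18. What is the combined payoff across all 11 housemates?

Total contributed: 14 + 14 + 4 + 14 + 7 + 7 + 9 + 7 + 16 + 2 + 18 = 112; total kept: 11 × 18 − 112 = 86.
The chores-and-supplies kitty pays out 4.7 × 112 = 526.40 in aggregate.
Group total = 86 + 526.40 = 612.40.

612.40 dollars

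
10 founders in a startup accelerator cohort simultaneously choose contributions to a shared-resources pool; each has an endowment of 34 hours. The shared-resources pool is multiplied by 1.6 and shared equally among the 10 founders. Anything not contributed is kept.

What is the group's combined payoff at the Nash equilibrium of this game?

340.00 hours

Each contributed unit returns 1.6/10 = 0.1600 to its contributor — below 1 — so contributing 0 is dominant for every player. At the Nash equilibrium everyone keeps their 34, and the group total is 10 × 34 = 340.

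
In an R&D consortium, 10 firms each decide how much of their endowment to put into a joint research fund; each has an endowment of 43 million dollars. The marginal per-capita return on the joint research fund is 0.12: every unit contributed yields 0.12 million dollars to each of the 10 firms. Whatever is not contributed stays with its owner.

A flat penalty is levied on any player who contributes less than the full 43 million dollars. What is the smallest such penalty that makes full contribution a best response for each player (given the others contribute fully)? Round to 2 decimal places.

37.84 million dollars

Given the others contribute fully, the best deviation is to contribute 0 (any partial contribution still incurs the fine and gives up units whose private return 0.12 is below 1).
Deviating from 43 to 0 saves 43 million dollars but forfeits the deviator's share of the drop in the joint research fund: 0.12 × 43 = 5.16.
So the deviation gain is 43 − 5.16 = 37.84, and the fine must be at least 37.84 million dollars to wipe it out.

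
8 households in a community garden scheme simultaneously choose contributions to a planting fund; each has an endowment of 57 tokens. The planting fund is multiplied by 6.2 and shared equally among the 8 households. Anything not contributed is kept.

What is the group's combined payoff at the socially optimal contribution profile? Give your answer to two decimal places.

2827.20 tokens

Each contributed unit returns 6.200 to the group as a whole (0.7750 to each of 8 players), which exceeds 1, so the social optimum is full contribution: group total = 6.200 × 456 = 2827.20.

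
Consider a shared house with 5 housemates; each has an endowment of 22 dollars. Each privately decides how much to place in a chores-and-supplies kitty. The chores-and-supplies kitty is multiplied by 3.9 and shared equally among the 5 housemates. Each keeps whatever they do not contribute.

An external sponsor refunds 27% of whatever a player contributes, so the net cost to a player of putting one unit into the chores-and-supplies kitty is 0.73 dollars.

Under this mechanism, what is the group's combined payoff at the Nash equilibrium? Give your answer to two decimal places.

458.70 dollars

Under the mechanism each unit contributed yields (3.9/5) / 0.73 = 1.0685 back to its contributor per unit of net cost, which exceeds 1, making full contribution the dominant choice for everyone.
At the Nash equilibrium everyone contributes 22. Group total payoff = 5 × (22 × 0.27 + 3.9 × 22) = 458.70.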